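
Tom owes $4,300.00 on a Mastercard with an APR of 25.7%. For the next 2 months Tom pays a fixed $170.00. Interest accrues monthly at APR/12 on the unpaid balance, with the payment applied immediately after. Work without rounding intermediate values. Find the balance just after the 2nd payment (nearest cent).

$4,142.51

Monthly rate r = 25.7%/12 = 2.14167% = 0.0214167.
Each month: B ← B·(1+r) − $170.00.
Month 1: interest $92.09; balance after payment $4,222.09.
Month 2: interest $90.42; balance after payment $4,142.51.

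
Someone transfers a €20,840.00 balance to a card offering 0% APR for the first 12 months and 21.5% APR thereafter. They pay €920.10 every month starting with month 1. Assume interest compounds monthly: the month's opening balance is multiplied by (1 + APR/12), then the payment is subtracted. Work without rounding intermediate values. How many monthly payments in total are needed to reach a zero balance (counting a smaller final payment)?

24 months

Promo months 1–12 at r₀ = 0%/12 = 0; months 13+ at r₁ = 21.5%/12 = 0.0179167.
After month 12 (no interest yet): B = €20,840.00 − 12·€920.10 = €9,798.80.
Then at r₁ with €920.10/mo: n₂ = −ln(1 − r₁·B/P)/ln(1+r₁) ≈ 11.92 → 12 more payments.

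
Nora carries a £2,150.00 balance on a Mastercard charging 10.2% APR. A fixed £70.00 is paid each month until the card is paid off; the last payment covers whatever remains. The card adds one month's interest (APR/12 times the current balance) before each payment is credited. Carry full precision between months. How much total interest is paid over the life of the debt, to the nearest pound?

Monthly rate r = 10.2%/12 = 0.85% = 0.0085.
Payoff takes n = ⌈−ln(1 − rB₀/P)/ln(1+r)⌉ = ⌈35.746⌉ = 36 payments; the last is £52.25.
Total paid = 35·£70.00 + £52.25 = £2,502.25.
Total interest = total paid − principal = £2,502.25 − £2,150.00 = £352.25.

£352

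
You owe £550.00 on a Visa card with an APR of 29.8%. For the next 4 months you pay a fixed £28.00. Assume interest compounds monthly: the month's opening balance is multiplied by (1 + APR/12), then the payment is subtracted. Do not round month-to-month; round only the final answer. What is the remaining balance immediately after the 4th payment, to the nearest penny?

£490.46

Monthly rate r = 29.8%/12 = 2.48333% = 0.0248333.
Each month: B ← B·(1+r) − £28.00.
Month 1: interest £13.66; balance after payment £535.66.
Month 2: interest £13.30; balance after payment £520.96.
Month 3: interest £12.94; balance after payment £505.90.
Month 4: interest £12.56; balance after payment £490.46.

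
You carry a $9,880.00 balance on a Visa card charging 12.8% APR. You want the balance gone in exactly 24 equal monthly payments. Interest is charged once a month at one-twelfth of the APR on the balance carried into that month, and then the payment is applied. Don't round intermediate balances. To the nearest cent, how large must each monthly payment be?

Monthly rate r = 12.8%/12 = 1.06667% = 0.0106667.
Level-payment amortization: P = B₀·r / (1 − (1+r)^(−n)) = 9880.00·0.0106667 / (1 − 1.01067^(−24)).
Denominator 1 − (1+r)^(−24) = 0.224807814.
P = 105.387 / 0.224807814 ≈ 468.79.

$468.79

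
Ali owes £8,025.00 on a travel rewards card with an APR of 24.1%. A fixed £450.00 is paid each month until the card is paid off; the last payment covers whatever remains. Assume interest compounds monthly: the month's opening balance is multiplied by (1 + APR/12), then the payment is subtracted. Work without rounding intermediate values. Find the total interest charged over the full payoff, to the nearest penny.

Monthly rate r = 24.1%/12 = 2.00833% = 0.0200833.
Payoff takes n = ⌈−ln(1 − rB₀/P)/ln(1+r)⌉ = ⌈22.299⌉ = 23 payments; the last is £135.59.
Total paid = 22·£450.00 + £135.59 = £10,035.59.
Total interest = total paid − principal = £10,035.59 − £8,025.00 = £2,010.59.

£2,010.59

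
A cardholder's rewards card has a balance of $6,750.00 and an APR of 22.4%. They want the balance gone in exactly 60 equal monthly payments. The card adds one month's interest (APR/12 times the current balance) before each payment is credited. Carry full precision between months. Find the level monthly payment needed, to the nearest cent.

Monthly rate r = 22.4%/12 = 1.86667% = 0.0186667.
Level-payment amortization: P = B₀·r / (1 − (1+r)^(−n)) = 6750.00·0.0186667 / (1 − 1.01867^(−60)).
Denominator 1 − (1+r)^(−60) = 0.670333901.
P = 126 / 0.670333901 ≈ 187.97.

$187.97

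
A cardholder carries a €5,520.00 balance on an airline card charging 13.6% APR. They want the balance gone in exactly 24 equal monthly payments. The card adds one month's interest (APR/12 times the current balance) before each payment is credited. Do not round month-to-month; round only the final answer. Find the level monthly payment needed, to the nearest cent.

€263.99

Monthly rate r = 13.6%/12 = 1.13333% = 0.0113333.
Level-payment amortization: P = B₀·r / (1 − (1+r)^(−n)) = 5520.00·0.0113333 / (1 − 1.01133^(−24)).
Denominator 1 − (1+r)^(−24) = 0.236979373.
P = 62.56 / 0.236979373 ≈ 263.99.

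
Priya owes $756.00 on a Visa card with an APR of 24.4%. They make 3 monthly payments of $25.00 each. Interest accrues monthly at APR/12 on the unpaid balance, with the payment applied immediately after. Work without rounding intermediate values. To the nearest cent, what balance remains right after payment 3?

Monthly rate r = 24.4%/12 = 2.03333% = 0.0203333.
Each month: B ← B·(1+r) − $25.00.
Month 1: interest $15.37; balance after payment $746.37.
Month 2: interest $15.18; balance after payment $736.55.
Month 3: interest $14.98; balance after payment $726.52.

$726.52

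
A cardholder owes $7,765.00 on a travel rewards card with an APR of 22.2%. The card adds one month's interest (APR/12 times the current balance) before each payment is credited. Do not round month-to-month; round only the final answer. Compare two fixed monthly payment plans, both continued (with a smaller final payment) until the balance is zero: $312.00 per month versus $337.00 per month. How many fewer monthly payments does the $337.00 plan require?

3 fewer payments

Monthly rate r = 22.2%/12 = 1.85% = 0.0185.
At $312.00/mo: n = ⌈−ln(1 − rB₀/P)/ln(1+r)⌉ = 34 payments (last $205.76); total interest = total paid − $7,765.00 = $2,736.76.
At $337.00/mo: 31 payments (last $104.81); total interest $2,449.81.
Payments saved = 34 − 31 = 3.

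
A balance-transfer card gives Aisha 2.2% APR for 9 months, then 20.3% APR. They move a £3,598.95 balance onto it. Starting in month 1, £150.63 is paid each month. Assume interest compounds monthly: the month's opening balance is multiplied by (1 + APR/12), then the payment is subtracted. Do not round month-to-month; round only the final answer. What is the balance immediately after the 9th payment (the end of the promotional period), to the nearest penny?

Promo months 1–9 at r₀ = 2.2%/12 = 0.00183333; months 10+ at r₁ = 20.3%/12 = 0.0169167.
After month 9: iterate B ← B·(1+r₀) − £150.63 for 9 months → £2,293.12.

£2,293.12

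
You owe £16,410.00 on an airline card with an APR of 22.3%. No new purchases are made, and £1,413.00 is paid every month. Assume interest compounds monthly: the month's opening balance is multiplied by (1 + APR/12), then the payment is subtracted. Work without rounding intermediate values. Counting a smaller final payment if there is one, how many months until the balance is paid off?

Monthly rate r = 22.3%/12 = 1.85833% = 0.0185833.
Recurrence: B ← B·(1+r) − £1,413.00.
Month 1: interest £304.95; balance after payment £15,301.95.
Month 2: interest £284.36; balance after payment £14,173.31.
Closed form: n = −ln(1 − rB₀/P)/ln(1+r) = −ln(0.78418)/ln(1.01858) ≈ 13.204, so the balance reaches zero during payment 14.

14 months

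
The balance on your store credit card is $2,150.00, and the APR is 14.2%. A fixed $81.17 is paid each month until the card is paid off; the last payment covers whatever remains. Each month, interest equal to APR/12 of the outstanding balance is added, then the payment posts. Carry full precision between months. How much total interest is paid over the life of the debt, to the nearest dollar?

$445

Monthly rate r = 14.2%/12 = 1.18333% = 0.0118333.
Payoff takes n = ⌈−ln(1 − rB₀/P)/ln(1+r)⌉ = ⌈31.967⌉ = 32 payments; the last is $78.52.
Total paid = 31·$81.17 + $78.52 = $2,594.79.
Total interest = total paid − principal = $2,594.79 − $2,150.00 = $444.79.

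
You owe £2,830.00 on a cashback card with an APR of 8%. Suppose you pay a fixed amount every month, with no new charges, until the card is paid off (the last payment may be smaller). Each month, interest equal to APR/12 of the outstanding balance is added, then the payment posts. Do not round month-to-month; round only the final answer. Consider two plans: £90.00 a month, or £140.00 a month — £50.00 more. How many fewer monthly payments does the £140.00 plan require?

14 fewer payments

Monthly rate r = 8%/12 = 0.666667% = 0.00666667.
At £90.00/mo: n = ⌈−ln(1 − rB₀/P)/ln(1+r)⌉ = 36 payments (last £36.57); total interest = total paid − £2,830.00 = £356.57.
At £140.00/mo: 22 payments (last £109.96); total interest £219.96.
Payments saved = 36 − 22 = 14.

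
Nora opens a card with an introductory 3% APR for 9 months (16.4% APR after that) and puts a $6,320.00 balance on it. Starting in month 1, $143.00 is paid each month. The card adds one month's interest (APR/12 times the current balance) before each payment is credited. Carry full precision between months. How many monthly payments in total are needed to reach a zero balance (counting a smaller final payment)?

Promo months 1–9 at r₀ = 3%/12 = 0.0025; months 10+ at r₁ = 16.4%/12 = 0.0136667.
After month 9: iterate B ← B·(1+r₀) − $143.00 for 9 months → $5,163.68.
Then at r₁ with $143.00/mo: n₂ = −ln(1 − r₁·B/P)/ln(1+r₁) ≈ 50.11 → 51 more payments.

60 payments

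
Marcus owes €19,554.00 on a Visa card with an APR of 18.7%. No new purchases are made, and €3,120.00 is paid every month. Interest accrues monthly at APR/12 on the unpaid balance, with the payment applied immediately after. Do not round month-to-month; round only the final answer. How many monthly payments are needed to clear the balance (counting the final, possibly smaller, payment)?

7 months

Monthly rate r = 18.7%/12 = 1.55833% = 0.0155833.
Recurrence: B ← B·(1+r) − €3,120.00.
Month 1: interest €304.72; balance after payment €16,738.72.
Month 2: interest €260.84; balance after payment €13,879.56.
Closed form: n = −ln(1 − rB₀/P)/ln(1+r) = −ln(0.90233)/ln(1.01558) ≈ 6.646, so the balance reaches zero during payment 7.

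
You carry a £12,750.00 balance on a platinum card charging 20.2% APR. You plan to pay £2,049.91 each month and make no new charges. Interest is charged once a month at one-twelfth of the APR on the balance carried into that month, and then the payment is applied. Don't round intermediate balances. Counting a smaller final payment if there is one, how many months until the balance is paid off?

Monthly rate r = 20.2%/12 = 1.68333% = 0.0168333.
Recurrence: B ← B·(1+r) − £2,049.91.
Month 1: interest £214.62; balance after payment £10,914.72.
Month 2: interest £183.73; balance after payment £9,048.54.
Closed form: n = −ln(1 − rB₀/P)/ln(1+r) = −ln(0.8953)/ln(1.01683) ≈ 6.625, so the balance reaches zero during payment 7.

7 payments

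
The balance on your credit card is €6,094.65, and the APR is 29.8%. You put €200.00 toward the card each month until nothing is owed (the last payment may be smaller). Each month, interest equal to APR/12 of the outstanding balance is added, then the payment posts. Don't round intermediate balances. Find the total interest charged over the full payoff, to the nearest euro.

Monthly rate r = 29.8%/12 = 2.48333% = 0.0248333.
Payoff takes n = ⌈−ln(1 − rB₀/P)/ln(1+r)⌉ = ⌈57.630⌉ = 58 payments; the last is €126.67.
Total paid = 57·€200.00 + €126.67 = €11,526.67.
Total interest = total paid − principal = €11,526.67 − €6,094.65 = €5,432.02.

€5,432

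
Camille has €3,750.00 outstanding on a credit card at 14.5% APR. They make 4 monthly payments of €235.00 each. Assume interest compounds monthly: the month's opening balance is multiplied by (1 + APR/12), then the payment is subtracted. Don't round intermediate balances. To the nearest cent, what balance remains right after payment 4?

Monthly rate r = 14.5%/12 = 1.20833% = 0.0120833.
Each month: B ← B·(1+r) − €235.00.
Month 1: interest €45.31; balance after payment €3,560.31.
Month 2: interest €43.02; balance after payment €3,368.33.
Month 3: interest €40.70; balance after payment €3,174.03.
Month 4: interest €38.35; balance after payment €2,977.39.

€2,977.39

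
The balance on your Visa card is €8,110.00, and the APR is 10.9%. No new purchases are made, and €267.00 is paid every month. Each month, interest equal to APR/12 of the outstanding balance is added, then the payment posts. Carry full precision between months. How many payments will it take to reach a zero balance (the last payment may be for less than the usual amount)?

Monthly rate r = 10.9%/12 = 0.908333% = 0.00908333.
Recurrence: B ← B·(1+r) − €267.00.
Month 1: interest €73.67; balance after payment €7,916.67.
Month 2: interest €71.91; balance after payment €7,721.58.
Closed form: n = −ln(1 − rB₀/P)/ln(1+r) = −ln(0.7241)/ln(1.00908) ≈ 35.702, so the balance reaches zero during payment 36.

36 months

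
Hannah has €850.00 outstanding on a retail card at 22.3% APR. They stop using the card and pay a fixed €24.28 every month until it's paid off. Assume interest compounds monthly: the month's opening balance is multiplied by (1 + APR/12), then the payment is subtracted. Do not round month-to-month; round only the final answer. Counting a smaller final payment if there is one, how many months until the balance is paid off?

58 payments

Monthly rate r = 22.3%/12 = 1.85833% = 0.0185833.
Recurrence: B ← B·(1+r) − €24.28.
Month 1: interest €15.80; balance after payment €841.52.
Month 2: interest €15.64; balance after payment €832.87.
Closed form: n = −ln(1 − rB₀/P)/ln(1+r) = −ln(0.34943)/ln(1.01858) ≈ 57.104, so the balance reaches zero during payment 58.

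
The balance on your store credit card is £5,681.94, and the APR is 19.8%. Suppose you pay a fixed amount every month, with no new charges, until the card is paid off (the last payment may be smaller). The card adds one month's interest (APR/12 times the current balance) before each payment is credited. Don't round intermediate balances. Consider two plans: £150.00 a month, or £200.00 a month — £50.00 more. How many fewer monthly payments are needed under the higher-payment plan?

Monthly rate r = 19.8%/12 = 1.65% = 0.0165.
At £150.00/mo: n = ⌈−ln(1 − rB₀/P)/ln(1+r)⌉ = 60 payments (last £140.39); total interest = total paid − £5,681.94 = £3,308.45.
At £200.00/mo: 39 payments (last £130.62); total interest £2,048.68.
Payments saved = 60 − 39 = 21.

21 fewer payments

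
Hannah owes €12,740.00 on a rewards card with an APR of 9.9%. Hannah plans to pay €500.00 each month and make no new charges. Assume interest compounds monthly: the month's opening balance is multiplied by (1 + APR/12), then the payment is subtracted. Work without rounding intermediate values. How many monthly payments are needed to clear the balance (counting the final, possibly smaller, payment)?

Monthly rate r = 9.9%/12 = 0.825% = 0.00825.
Recurrence: B ← B·(1+r) − €500.00.
Month 1: interest €105.11; balance after payment €12,345.10.
Month 2: interest €101.85; balance after payment €11,946.95.
Closed form: n = −ln(1 − rB₀/P)/ln(1+r) = −ln(0.78979)/ln(1.00825) ≈ 28.722, so the balance reaches zero during payment 29.

29 months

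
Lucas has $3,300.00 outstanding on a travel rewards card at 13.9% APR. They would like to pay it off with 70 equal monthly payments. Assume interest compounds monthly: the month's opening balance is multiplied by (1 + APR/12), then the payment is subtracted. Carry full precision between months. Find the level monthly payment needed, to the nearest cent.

Monthly rate r = 13.9%/12 = 1.15833% = 0.0115833.
Level-payment amortization: P = B₀·r / (1 − (1+r)^(−n)) = 3300.00·0.0115833 / (1 − 1.01158^(−70)).
Denominator 1 − (1+r)^(−70) = 0.553436293.
P = 38.225 / 0.553436293 ≈ 69.07.

$69.07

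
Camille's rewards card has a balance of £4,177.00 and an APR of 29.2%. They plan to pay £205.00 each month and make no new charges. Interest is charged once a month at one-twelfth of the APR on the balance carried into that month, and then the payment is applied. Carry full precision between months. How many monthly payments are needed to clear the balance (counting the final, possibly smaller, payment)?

29 payments

Monthly rate r = 29.2%/12 = 2.43333% = 0.0243333.
Recurrence: B ← B·(1+r) − £205.00.
Month 1: interest £101.64; balance after payment £4,073.64.
Month 2: interest £99.13; balance after payment £3,967.77.
Closed form: n = −ln(1 − rB₀/P)/ln(1+r) = −ln(0.50419)/ln(1.02433) ≈ 28.483, so the balance reaches zero during payment 29.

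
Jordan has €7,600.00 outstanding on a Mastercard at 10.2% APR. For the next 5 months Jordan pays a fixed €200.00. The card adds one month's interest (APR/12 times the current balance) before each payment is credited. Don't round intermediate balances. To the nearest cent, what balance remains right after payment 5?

Monthly rate r = 10.2%/12 = 0.85% = 0.0085.
Each month: B ← B·(1+r) − €200.00.
Month 1: interest €64.60; balance after payment €7,464.60.
Month 2: interest €63.45; balance after payment €7,328.05.
Month 3: interest €62.29; balance after payment €7,190.34.
Month 4: interest €61.12; balance after payment €7,051.46.
Month 5: interest €59.94; balance after payment €6,911.39.

€6,911.39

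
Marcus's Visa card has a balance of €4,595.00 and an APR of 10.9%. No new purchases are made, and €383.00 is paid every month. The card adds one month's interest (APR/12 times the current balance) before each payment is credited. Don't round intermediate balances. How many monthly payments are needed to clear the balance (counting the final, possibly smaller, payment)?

13 payments

Monthly rate r = 10.9%/12 = 0.908333% = 0.00908333.
Recurrence: B ← B·(1+r) − €383.00.
Month 1: interest €41.74; balance after payment €4,253.74.
Month 2: interest €38.64; balance after payment €3,909.38.
Closed form: n = −ln(1 − rB₀/P)/ln(1+r) = −ln(0.89102)/ln(1.00908) ≈ 12.760, so the balance reaches zero during payment 13.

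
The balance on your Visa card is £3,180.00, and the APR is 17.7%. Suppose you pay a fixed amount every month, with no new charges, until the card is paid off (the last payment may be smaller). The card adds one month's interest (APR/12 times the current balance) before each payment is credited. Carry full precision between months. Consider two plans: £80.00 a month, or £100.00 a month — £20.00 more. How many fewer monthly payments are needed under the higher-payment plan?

17 fewer payments

Monthly rate r = 17.7%/12 = 1.475% = 0.01475.
At £80.00/mo: n = ⌈−ln(1 − rB₀/P)/ln(1+r)⌉ = 61 payments (last £22.56); total interest = total paid − £3,180.00 = £1,642.56.
At £100.00/mo: 44 payments (last £23.83); total interest £1,143.83.
Payments saved = 61 − 44 = 17.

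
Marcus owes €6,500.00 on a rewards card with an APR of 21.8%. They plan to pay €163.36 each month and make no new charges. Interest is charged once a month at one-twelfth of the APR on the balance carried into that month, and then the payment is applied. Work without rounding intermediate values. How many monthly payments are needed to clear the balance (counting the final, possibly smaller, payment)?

72 payments

Monthly rate r = 21.8%/12 = 1.81667% = 0.0181667.
Recurrence: B ← B·(1+r) − €163.36.
Month 1: interest €118.08; balance after payment €6,454.72.
Month 2: interest €117.26; balance after payment €6,408.62.
Closed form: n = −ln(1 − rB₀/P)/ln(1+r) = −ln(0.27716)/ln(1.01817) ≈ 71.273, so the balance reaches zero during payment 72.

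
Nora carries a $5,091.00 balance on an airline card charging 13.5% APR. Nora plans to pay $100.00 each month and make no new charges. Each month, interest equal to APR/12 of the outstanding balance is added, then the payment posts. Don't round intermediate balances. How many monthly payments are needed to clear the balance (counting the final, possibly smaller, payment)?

77 payments

Monthly rate r = 13.5%/12 = 1.125% = 0.01125.
Recurrence: B ← B·(1+r) − $100.00.
Month 1: interest $57.27; balance after payment $5,048.27.
Month 2: interest $56.79; balance after payment $5,005.07.
Closed form: n = −ln(1 − rB₀/P)/ln(1+r) = −ln(0.42726)/ln(1.01125) ≈ 76.012, so the balance reaches zero during payment 77.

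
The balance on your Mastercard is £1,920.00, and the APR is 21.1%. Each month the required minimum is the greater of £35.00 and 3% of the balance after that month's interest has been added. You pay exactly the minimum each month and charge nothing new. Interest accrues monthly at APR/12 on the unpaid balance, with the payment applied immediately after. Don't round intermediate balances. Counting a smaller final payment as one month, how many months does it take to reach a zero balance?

89 months

Monthly rate r = 21.1%/12 = 1.75833% = 0.0175833.
While 3% of the post-interest balance exceeds £35.00, each month B ← (B·(1+r))·(1 − 0.03), i.e. B shrinks by the factor (1+r)·0.97 = 0.98706.
This holds for months 1–40. Entering month 41 the balance is £1,140.17; 3% of the post-interest balance is now below £35.00, so the flat £35.00 minimum applies from here.
From month 41 a fixed £35.00 at rate r clears £1,140.17 in 49 more payments. Total: 40 + 49 = 89 months.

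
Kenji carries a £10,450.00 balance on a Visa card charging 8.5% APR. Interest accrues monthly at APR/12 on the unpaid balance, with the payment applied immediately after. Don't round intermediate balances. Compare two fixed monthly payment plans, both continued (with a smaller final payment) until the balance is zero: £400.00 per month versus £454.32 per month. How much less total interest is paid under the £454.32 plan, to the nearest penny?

Monthly rate r = 8.5%/12 = 0.708333% = 0.00708333.
At £400.00/mo: n = ⌈−ln(1 − rB₀/P)/ln(1+r)⌉ = 29 payments (last £396.53); total interest = total paid − £10,450.00 = £1,146.53.
At £454.32/mo: 26 payments (last £89.37); total interest £997.37.
Interest saved = £1,146.53 − £997.37 = £149.16.

£149.16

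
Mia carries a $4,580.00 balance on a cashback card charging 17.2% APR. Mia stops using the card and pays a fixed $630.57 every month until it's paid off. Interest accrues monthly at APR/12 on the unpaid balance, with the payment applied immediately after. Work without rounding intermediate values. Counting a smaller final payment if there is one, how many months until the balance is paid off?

Monthly rate r = 17.2%/12 = 1.43333% = 0.0143333.
Recurrence: B ← B·(1+r) − $630.57.
Month 1: interest $65.65; balance after payment $4,015.08.
Month 2: interest $57.55; balance after payment $3,442.06.
Closed form: n = −ln(1 − rB₀/P)/ln(1+r) = −ln(0.89589)/ln(1.01433) ≈ 7.725, so the balance reaches zero during payment 8.

8 payments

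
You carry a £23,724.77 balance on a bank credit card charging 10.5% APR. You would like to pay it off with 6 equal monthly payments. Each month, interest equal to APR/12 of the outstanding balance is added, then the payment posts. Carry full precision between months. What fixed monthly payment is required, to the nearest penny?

£4,076.10

Monthly rate r = 10.5%/12 = 0.875% = 0.00875.
Level-payment amortization: P = B₀·r / (1 − (1+r)^(−n)) = 23724.77·0.00875 / (1 − 1.00875^(−6)).
Denominator 1 − (1+r)^(−6) = 0.0509289773.
P = 207.592 / 0.0509289773 ≈ 4076.10.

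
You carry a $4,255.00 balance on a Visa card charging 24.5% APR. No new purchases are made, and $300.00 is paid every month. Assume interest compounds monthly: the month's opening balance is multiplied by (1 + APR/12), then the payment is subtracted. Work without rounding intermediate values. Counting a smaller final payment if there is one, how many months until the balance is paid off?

17 payments

Monthly rate r = 24.5%/12 = 2.04167% = 0.0204167.
Recurrence: B ← B·(1+r) − $300.00.
Month 1: interest $86.87; balance after payment $4,041.87.
Month 2: interest $82.52; balance after payment $3,824.39.
Closed form: n = −ln(1 − rB₀/P)/ln(1+r) = −ln(0.71042)/ln(1.02042) ≈ 16.916, so the balance reaches zero during payment 17.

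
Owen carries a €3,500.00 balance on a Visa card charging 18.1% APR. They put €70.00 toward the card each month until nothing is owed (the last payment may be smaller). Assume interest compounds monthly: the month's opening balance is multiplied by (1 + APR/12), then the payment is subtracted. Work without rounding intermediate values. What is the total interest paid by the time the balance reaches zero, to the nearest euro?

Monthly rate r = 18.1%/12 = 1.50833% = 0.0150833.
Payoff takes n = ⌈−ln(1 − rB₀/P)/ln(1+r)⌉ = ⌈93.723⌉ = 94 payments; the last is €50.72.
Total paid = 93·€70.00 + €50.72 = €6,560.72.
Total interest = total paid − principal = €6,560.72 − €3,500.00 = €3,060.72.

€3,061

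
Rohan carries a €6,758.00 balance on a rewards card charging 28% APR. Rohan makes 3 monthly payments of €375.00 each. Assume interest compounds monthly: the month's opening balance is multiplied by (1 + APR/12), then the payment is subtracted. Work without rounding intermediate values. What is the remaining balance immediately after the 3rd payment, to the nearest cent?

Monthly rate r = 28%/12 = 2.33333% = 0.0233333.
Each month: B ← B·(1+r) − €375.00.
Month 1: interest €157.69; balance after payment €6,540.69.
Month 2: interest €152.62; balance after payment €6,318.30.
Month 3: interest €147.43; balance after payment €6,090.73.

€6,090.73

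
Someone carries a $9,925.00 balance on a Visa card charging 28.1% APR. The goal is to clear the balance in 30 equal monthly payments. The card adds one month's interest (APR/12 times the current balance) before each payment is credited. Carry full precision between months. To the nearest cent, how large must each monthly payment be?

Monthly rate r = 28.1%/12 = 2.34167% = 0.0234167.
Level-payment amortization: P = B₀·r / (1 − (1+r)^(−n)) = 9925.00·0.0234167 / (1 − 1.02342^(−30)).
Denominator 1 − (1+r)^(−30) = 0.500626559.
P = 232.41 / 0.500626559 ≈ 464.24.

$464.24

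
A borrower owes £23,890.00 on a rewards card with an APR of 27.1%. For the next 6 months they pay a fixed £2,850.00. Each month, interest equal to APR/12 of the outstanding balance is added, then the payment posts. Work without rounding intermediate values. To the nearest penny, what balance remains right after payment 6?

£9,220.45

Monthly rate r = 27.1%/12 = 2.25833% = 0.0225833.
Each month: B ← B·(1+r) − £2,850.00.
Month 1: interest £539.52; balance after payment £21,579.52.
Month 2: interest £487.34; balance after payment £19,216.85.
Month 3: interest £433.98; balance after payment £16,800.83.
Month 4: interest £379.42; balance after payment £14,330.25.
Month 5: interest £323.62; balance after payment £11,803.88.
Month 6: interest £266.57; balance after payment £9,220.45.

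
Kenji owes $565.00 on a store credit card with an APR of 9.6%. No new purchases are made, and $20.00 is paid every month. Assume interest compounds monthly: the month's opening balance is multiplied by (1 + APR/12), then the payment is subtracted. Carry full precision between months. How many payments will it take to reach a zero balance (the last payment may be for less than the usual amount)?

33 months

Monthly rate r = 9.6%/12 = 0.8% = 0.008.
Recurrence: B ← B·(1+r) − $20.00.
Month 1: interest $4.52; balance after payment $549.52.
Month 2: interest $4.40; balance after payment $533.92.
Closed form: n = −ln(1 − rB₀/P)/ln(1+r) = −ln(0.774)/ln(1.008) ≈ 32.151, so the balance reaches zero during payment 33.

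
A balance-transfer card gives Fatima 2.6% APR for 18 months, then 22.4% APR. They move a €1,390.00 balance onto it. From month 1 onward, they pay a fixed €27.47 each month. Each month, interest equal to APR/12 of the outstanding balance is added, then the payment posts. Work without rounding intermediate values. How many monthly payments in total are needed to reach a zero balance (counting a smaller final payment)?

Promo months 1–18 at r₀ = 2.6%/12 = 0.00216667; months 19+ at r₁ = 22.4%/12 = 0.0186667.
After month 18: iterate B ← B·(1+r₀) − €27.47 for 18 months → €941.55.
Then at r₁ with €27.47/mo: n₂ = −ln(1 − r₁·B/P)/ln(1+r₁) ≈ 55.21 → 56 more payments.

74 months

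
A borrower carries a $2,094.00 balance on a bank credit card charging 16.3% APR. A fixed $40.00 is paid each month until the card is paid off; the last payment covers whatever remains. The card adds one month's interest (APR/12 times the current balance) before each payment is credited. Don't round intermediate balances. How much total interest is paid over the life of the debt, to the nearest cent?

$1,587.12

Monthly rate r = 16.3%/12 = 1.35833% = 0.0135833.
Payoff takes n = ⌈−ln(1 − rB₀/P)/ln(1+r)⌉ = ⌈92.028⌉ = 93 payments; the last is $1.12.
Total paid = 92·$40.00 + $1.12 = $3,681.12.
Total interest = total paid − principal = $3,681.12 − $2,094.00 = $1,587.12.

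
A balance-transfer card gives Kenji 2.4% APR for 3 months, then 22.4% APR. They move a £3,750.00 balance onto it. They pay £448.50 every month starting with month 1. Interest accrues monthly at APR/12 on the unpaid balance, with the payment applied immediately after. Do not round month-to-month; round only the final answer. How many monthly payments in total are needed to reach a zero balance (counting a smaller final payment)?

9 months

Promo months 1–3 at r₀ = 2.4%/12 = 0.002; months 4+ at r₁ = 22.4%/12 = 0.0186667.
After month 3: iterate B ← B·(1+r₀) − £448.50 for 3 months → £2,424.35.
Then at r₁ with £448.50/mo: n₂ = −ln(1 − r₁·B/P)/ln(1+r₁) ≈ 5.75 → 6 more payments.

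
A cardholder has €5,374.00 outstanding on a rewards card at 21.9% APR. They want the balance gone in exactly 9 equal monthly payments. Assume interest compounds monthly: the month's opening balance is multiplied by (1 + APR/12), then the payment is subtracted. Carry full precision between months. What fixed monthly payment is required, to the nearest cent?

€652.91

Monthly rate r = 21.9%/12 = 1.825% = 0.01825.
Level-payment amortization: P = B₀·r / (1 − (1+r)^(−n)) = 5374.00·0.01825 / (1 − 1.01825^(−9)).
Denominator 1 − (1+r)^(−9) = 0.15021271.
P = 98.0755 / 0.15021271 ≈ 652.91.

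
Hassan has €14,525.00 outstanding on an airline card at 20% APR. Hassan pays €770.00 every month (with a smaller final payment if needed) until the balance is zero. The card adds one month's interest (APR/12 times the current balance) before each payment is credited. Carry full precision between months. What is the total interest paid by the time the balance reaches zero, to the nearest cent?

€3,059.08

Monthly rate r = 20%/12 = 1.66667% = 0.0166667.
Payoff takes n = ⌈−ln(1 − rB₀/P)/ln(1+r)⌉ = ⌈22.835⌉ = 23 payments; the last is €644.08.
Total paid = 22·€770.00 + €644.08 = €17,584.08.
Total interest = total paid − principal = €17,584.08 − €14,525.00 = €3,059.08.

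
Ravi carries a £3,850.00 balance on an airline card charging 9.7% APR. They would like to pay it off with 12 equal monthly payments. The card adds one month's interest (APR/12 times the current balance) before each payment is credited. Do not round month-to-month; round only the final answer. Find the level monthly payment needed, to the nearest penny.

£337.94

Monthly rate r = 9.7%/12 = 0.808333% = 0.00808333.
Level-payment amortization: P = B₀·r / (1 − (1+r)^(−n)) = 3850.00·0.00808333 / (1 − 1.00808^(−12)).
Denominator 1 − (1+r)^(−12) = 0.0920900309.
P = 31.1208 / 0.0920900309 ≈ 337.94.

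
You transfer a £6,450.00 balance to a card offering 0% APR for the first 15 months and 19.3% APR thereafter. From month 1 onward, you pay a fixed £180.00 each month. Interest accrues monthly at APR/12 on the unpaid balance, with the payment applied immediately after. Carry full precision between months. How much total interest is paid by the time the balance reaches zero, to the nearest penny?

Promo months 1–15 at r₀ = 0%/12 = 0; months 16+ at r₁ = 19.3%/12 = 0.0160833.
After month 15 (no interest yet): B = £6,450.00 − 15·£180.00 = £3,750.00.
Then at r₁ with £180.00/mo: n₂ = −ln(1 − r₁·B/P)/ln(1+r₁) ≈ 25.58 → 26 more payments.
Total paid = 40·£180.00 + £104.01 = £7,304.01; interest = £7,304.01 − £6,450.00 = £854.01.

£854.01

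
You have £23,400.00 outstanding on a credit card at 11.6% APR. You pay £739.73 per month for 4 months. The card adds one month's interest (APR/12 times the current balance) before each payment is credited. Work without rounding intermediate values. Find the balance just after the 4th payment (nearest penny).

Monthly rate r = 11.6%/12 = 0.966667% = 0.00966667.
Each month: B ← B·(1+r) − £739.73.
Month 1: interest £226.20; balance after payment £22,886.47.
Month 2: interest £221.24; balance after payment £22,367.98.
Month 3: interest £216.22; balance after payment £21,844.47.
Month 4: interest £211.16; balance after payment £21,315.90.

£21,315.90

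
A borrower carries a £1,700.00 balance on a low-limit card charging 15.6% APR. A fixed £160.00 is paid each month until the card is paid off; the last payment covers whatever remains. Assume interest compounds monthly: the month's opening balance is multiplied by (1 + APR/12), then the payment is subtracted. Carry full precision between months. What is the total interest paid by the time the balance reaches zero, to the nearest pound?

£142

Monthly rate r = 15.6%/12 = 1.3% = 0.013.
Payoff takes n = ⌈−ln(1 − rB₀/P)/ln(1+r)⌉ = ⌈11.508⌉ = 12 payments; the last is £81.60.
Total paid = 11·£160.00 + £81.60 = £1,841.60.
Total interest = total paid − principal = £1,841.60 − £1,700.00 = £141.60.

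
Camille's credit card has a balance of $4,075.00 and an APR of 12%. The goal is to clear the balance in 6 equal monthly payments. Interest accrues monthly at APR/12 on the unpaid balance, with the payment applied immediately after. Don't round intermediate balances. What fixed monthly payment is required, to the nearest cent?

$703.13

Monthly rate r = 12%/12 = 1% = 0.01.
Level-payment amortization: P = B₀·r / (1 − (1+r)^(−n)) = 4075.00·0.01 / (1 − 1.01^(−6)).
Denominator 1 − (1+r)^(−6) = 0.0579547647.
P = 40.75 / 0.0579547647 ≈ 703.13.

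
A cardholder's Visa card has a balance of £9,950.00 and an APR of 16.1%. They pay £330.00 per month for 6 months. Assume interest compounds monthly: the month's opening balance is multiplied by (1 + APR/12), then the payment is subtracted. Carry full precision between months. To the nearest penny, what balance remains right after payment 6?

£8,730.71

Monthly rate r = 16.1%/12 = 1.34167% = 0.0134167.
Each month: B ← B·(1+r) − £330.00.
Month 1: interest £133.50; balance after payment £9,753.50.
Month 2: interest £130.86; balance after payment £9,554.36.
Month 3: interest £128.19; balance after payment £9,352.54.
Month 4: interest £125.48; balance after payment £9,148.02.
Month 5: interest £122.74; balance after payment £8,940.76.
Month 6: interest £119.96; balance after payment £8,730.71.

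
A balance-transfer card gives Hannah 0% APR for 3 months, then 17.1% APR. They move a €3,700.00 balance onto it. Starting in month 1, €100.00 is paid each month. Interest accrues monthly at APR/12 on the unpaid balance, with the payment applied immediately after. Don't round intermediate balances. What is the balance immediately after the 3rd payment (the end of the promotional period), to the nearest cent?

Promo months 1–3 at r₀ = 0%/12 = 0; months 4+ at r₁ = 17.1%/12 = 0.01425.
After month 3 (no interest yet): B = €3,700.00 − 3·€100.00 = €3,400.00.

€3,400.00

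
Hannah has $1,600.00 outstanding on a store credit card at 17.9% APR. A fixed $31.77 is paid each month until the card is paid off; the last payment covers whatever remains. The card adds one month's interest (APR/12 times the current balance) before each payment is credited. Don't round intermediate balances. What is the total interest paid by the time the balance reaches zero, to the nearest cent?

Monthly rate r = 17.9%/12 = 1.49167% = 0.0149167.
Payoff takes n = ⌈−ln(1 − rB₀/P)/ln(1+r)⌉ = ⌈93.961⌉ = 94 payments; the last is $30.55.
Total paid = 93·$31.77 + $30.55 = $2,985.16.
Total interest = total paid − principal = $2,985.16 − $1,600.00 = $1,385.16.

$1,385.16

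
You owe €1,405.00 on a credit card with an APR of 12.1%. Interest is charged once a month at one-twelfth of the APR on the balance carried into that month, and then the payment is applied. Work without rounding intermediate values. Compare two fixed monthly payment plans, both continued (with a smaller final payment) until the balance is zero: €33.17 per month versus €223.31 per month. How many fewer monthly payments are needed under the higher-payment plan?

Monthly rate r = 12.1%/12 = 1.00833% = 0.0100833.
At €33.17/mo: n = ⌈−ln(1 − rB₀/P)/ln(1+r)⌉ = 56 payments (last €17.39); total interest = total paid − €1,405.00 = €436.74.
At €223.31/mo: 7 payments (last €119.27); total interest €54.13.
Payments saved = 56 − 7 = 49.

49 fewer payments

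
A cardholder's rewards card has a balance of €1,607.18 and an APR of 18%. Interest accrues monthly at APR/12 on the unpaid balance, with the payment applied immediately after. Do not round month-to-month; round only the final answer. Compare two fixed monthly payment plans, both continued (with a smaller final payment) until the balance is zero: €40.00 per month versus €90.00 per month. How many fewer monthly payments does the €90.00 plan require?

Monthly rate r = 18%/12 = 1.5% = 0.015.
At €40.00/mo: n = ⌈−ln(1 − rB₀/P)/ln(1+r)⌉ = 62 payments (last €39.87); total interest = total paid − €1,607.18 = €872.69.
At €90.00/mo: 21 payments (last €84.76); total interest €277.58.
Payments saved = 62 − 21 = 41.

41 fewer payments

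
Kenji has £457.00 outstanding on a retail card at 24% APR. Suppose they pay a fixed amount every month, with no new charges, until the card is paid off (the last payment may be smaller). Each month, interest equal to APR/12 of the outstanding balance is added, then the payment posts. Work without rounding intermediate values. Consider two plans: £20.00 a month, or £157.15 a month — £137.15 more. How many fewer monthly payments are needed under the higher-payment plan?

27 fewer payments

Monthly rate r = 24%/12 = 2% = 0.02.
At £20.00/mo: n = ⌈−ln(1 − rB₀/P)/ln(1+r)⌉ = 31 payments (last £16.76); total interest = total paid − £457.00 = £159.76.
At £157.15/mo: 4 payments (last £4.11); total interest £18.56.
Payments saved = 31 − 4 = 27.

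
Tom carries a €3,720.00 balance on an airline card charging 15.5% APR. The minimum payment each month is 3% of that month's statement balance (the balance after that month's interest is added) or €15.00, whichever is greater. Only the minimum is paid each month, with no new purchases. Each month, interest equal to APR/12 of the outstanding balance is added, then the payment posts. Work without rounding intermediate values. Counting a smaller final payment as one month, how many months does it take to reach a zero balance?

Monthly rate r = 15.5%/12 = 1.29167% = 0.0129167.
While 3% of the post-interest balance exceeds €15.00, each month B ← (B·(1+r))·(1 − 0.03), i.e. B shrinks by the factor (1+r)·0.97 = 0.98253.
This holds for months 1–115. Entering month 116 the balance is €490.08; 3% of the post-interest balance is now below €15.00, so the flat €15.00 minimum applies from here.
From month 116 a fixed €15.00 at rate r clears €490.08 in 43 more payments. Total: 115 + 43 = 158 months.

158 months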